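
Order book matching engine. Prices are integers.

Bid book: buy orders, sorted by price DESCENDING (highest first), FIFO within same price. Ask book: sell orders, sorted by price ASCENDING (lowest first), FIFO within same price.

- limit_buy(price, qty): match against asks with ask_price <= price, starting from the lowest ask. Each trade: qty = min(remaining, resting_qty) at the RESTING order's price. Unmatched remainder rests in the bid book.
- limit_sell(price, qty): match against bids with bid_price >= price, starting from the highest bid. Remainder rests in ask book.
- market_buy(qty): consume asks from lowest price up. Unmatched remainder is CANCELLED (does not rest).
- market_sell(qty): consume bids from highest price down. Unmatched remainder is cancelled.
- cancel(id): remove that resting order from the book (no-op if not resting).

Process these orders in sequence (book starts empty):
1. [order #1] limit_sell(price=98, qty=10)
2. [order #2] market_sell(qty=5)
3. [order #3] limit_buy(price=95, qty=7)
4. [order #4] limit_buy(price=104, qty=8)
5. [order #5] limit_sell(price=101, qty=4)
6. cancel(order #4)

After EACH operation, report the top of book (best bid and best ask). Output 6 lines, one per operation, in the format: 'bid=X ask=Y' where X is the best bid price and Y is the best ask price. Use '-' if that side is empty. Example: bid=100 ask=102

Answer: bid=- ask=98
bid=- ask=98
bid=95 ask=98
bid=95 ask=98
bid=95 ask=98
bid=95 ask=98

Derivation:
After op 1 [order #1] limit_sell(price=98, qty=10): fills=none; bids=[-] asks=[#1:10@98]
After op 2 [order #2] market_sell(qty=5): fills=none; bids=[-] asks=[#1:10@98]
After op 3 [order #3] limit_buy(price=95, qty=7): fills=none; bids=[#3:7@95] asks=[#1:10@98]
After op 4 [order #4] limit_buy(price=104, qty=8): fills=#4x#1:8@98; bids=[#3:7@95] asks=[#1:2@98]
After op 5 [order #5] limit_sell(price=101, qty=4): fills=none; bids=[#3:7@95] asks=[#1:2@98 #5:4@101]
After op 6 cancel(order #4): fills=none; bids=[#3:7@95] asks=[#1:2@98 #5:4@101]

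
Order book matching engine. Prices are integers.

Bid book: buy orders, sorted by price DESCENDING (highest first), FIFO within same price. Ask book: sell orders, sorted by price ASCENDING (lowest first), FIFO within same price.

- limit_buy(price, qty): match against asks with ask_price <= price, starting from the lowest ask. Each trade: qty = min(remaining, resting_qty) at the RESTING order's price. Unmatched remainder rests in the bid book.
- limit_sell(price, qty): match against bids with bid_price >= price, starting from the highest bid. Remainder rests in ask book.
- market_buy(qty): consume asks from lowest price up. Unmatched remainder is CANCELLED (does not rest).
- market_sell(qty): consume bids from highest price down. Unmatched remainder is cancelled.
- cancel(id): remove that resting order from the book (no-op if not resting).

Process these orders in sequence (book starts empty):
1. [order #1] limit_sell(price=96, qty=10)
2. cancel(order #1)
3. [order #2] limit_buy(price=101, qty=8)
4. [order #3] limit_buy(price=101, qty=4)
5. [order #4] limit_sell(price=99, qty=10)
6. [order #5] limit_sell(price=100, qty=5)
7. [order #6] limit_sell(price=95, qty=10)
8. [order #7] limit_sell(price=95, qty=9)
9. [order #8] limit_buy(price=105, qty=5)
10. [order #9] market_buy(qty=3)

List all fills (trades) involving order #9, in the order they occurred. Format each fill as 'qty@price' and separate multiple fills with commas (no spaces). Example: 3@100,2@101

After op 1 [order #1] limit_sell(price=96, qty=10): fills=none; bids=[-] asks=[#1:10@96]
After op 2 cancel(order #1): fills=none; bids=[-] asks=[-]
After op 3 [order #2] limit_buy(price=101, qty=8): fills=none; bids=[#2:8@101] asks=[-]
After op 4 [order #3] limit_buy(price=101, qty=4): fills=none; bids=[#2:8@101 #3:4@101] asks=[-]
After op 5 [order #4] limit_sell(price=99, qty=10): fills=#2x#4:8@101 #3x#4:2@101; bids=[#3:2@101] asks=[-]
After op 6 [order #5] limit_sell(price=100, qty=5): fills=#3x#5:2@101; bids=[-] asks=[#5:3@100]
After op 7 [order #6] limit_sell(price=95, qty=10): fills=none; bids=[-] asks=[#6:10@95 #5:3@100]
After op 8 [order #7] limit_sell(price=95, qty=9): fills=none; bids=[-] asks=[#6:10@95 #7:9@95 #5:3@100]
After op 9 [order #8] limit_buy(price=105, qty=5): fills=#8x#6:5@95; bids=[-] asks=[#6:5@95 #7:9@95 #5:3@100]
After op 10 [order #9] market_buy(qty=3): fills=#9x#6:3@95; bids=[-] asks=[#6:2@95 #7:9@95 #5:3@100]

Answer: 3@95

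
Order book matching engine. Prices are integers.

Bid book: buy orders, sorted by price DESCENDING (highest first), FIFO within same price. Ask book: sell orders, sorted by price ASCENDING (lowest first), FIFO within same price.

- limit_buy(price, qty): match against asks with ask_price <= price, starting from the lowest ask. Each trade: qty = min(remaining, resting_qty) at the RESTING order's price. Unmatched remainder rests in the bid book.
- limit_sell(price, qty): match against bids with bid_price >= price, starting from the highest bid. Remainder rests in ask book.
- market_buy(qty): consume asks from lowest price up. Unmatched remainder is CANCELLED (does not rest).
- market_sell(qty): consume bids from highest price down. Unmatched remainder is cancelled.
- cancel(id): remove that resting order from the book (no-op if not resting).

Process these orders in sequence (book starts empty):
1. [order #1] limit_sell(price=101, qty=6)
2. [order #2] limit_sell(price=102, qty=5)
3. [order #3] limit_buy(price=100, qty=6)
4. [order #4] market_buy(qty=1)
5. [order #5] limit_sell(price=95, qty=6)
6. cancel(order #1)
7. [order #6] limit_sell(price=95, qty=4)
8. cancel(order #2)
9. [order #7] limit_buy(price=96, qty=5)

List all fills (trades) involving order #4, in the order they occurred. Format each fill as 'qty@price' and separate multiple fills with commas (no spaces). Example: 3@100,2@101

After op 1 [order #1] limit_sell(price=101, qty=6): fills=none; bids=[-] asks=[#1:6@101]
After op 2 [order #2] limit_sell(price=102, qty=5): fills=none; bids=[-] asks=[#1:6@101 #2:5@102]
After op 3 [order #3] limit_buy(price=100, qty=6): fills=none; bids=[#3:6@100] asks=[#1:6@101 #2:5@102]
After op 4 [order #4] market_buy(qty=1): fills=#4x#1:1@101; bids=[#3:6@100] asks=[#1:5@101 #2:5@102]
After op 5 [order #5] limit_sell(price=95, qty=6): fills=#3x#5:6@100; bids=[-] asks=[#1:5@101 #2:5@102]
After op 6 cancel(order #1): fills=none; bids=[-] asks=[#2:5@102]
After op 7 [order #6] limit_sell(price=95, qty=4): fills=none; bids=[-] asks=[#6:4@95 #2:5@102]
After op 8 cancel(order #2): fills=none; bids=[-] asks=[#6:4@95]
After op 9 [order #7] limit_buy(price=96, qty=5): fills=#7x#6:4@95; bids=[#7:1@96] asks=[-]

Answer: 1@101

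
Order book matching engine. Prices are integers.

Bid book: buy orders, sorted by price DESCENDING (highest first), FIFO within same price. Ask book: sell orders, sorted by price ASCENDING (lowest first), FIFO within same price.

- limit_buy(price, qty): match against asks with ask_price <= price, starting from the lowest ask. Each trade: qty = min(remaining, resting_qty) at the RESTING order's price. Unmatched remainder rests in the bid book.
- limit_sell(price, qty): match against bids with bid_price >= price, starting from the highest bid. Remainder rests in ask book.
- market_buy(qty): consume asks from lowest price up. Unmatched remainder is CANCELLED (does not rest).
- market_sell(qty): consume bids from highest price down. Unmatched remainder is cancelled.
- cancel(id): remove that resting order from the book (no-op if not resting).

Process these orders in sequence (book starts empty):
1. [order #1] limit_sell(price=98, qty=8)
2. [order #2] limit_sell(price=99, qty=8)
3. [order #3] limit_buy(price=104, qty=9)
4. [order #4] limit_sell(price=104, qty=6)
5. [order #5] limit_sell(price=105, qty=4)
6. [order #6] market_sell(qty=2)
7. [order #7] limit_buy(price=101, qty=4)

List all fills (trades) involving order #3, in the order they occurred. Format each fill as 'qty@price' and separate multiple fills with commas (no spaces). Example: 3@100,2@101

Answer: 8@98,1@99

Derivation:
After op 1 [order #1] limit_sell(price=98, qty=8): fills=none; bids=[-] asks=[#1:8@98]
After op 2 [order #2] limit_sell(price=99, qty=8): fills=none; bids=[-] asks=[#1:8@98 #2:8@99]
After op 3 [order #3] limit_buy(price=104, qty=9): fills=#3x#1:8@98 #3x#2:1@99; bids=[-] asks=[#2:7@99]
After op 4 [order #4] limit_sell(price=104, qty=6): fills=none; bids=[-] asks=[#2:7@99 #4:6@104]
After op 5 [order #5] limit_sell(price=105, qty=4): fills=none; bids=[-] asks=[#2:7@99 #4:6@104 #5:4@105]
After op 6 [order #6] market_sell(qty=2): fills=none; bids=[-] asks=[#2:7@99 #4:6@104 #5:4@105]
After op 7 [order #7] limit_buy(price=101, qty=4): fills=#7x#2:4@99; bids=[-] asks=[#2:3@99 #4:6@104 #5:4@105]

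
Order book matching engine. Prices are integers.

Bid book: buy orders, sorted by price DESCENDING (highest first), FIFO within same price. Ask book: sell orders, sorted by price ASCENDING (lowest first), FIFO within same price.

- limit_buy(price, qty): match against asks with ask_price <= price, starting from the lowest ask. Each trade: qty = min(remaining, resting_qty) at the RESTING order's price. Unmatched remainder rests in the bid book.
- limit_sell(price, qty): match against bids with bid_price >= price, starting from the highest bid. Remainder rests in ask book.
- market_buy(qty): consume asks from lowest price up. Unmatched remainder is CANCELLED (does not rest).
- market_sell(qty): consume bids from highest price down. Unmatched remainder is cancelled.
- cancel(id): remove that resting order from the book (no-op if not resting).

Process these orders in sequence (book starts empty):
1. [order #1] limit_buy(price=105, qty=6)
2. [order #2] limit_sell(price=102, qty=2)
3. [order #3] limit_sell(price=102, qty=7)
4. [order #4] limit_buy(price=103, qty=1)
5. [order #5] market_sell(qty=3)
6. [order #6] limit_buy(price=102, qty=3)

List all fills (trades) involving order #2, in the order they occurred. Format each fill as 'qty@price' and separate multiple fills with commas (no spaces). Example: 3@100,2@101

Answer: 2@105

Derivation:
After op 1 [order #1] limit_buy(price=105, qty=6): fills=none; bids=[#1:6@105] asks=[-]
After op 2 [order #2] limit_sell(price=102, qty=2): fills=#1x#2:2@105; bids=[#1:4@105] asks=[-]
After op 3 [order #3] limit_sell(price=102, qty=7): fills=#1x#3:4@105; bids=[-] asks=[#3:3@102]
After op 4 [order #4] limit_buy(price=103, qty=1): fills=#4x#3:1@102; bids=[-] asks=[#3:2@102]
After op 5 [order #5] market_sell(qty=3): fills=none; bids=[-] asks=[#3:2@102]
After op 6 [order #6] limit_buy(price=102, qty=3): fills=#6x#3:2@102; bids=[#6:1@102] asks=[-]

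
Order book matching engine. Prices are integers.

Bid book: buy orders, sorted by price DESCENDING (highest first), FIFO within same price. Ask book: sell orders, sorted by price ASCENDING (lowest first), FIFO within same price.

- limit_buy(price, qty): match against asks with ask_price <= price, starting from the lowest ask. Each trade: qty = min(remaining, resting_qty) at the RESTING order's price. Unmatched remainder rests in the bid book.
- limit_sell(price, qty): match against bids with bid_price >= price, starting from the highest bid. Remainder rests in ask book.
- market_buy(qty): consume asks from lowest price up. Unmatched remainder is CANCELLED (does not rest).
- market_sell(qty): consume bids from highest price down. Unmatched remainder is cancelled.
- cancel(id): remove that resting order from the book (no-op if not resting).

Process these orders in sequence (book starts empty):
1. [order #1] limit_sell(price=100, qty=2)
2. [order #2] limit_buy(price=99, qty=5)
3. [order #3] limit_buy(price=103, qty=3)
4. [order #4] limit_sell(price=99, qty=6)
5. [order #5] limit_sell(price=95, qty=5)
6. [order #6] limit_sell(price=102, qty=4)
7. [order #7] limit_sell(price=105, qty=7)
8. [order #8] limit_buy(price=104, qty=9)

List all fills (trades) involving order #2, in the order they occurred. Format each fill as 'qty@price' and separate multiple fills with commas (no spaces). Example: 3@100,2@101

After op 1 [order #1] limit_sell(price=100, qty=2): fills=none; bids=[-] asks=[#1:2@100]
After op 2 [order #2] limit_buy(price=99, qty=5): fills=none; bids=[#2:5@99] asks=[#1:2@100]
After op 3 [order #3] limit_buy(price=103, qty=3): fills=#3x#1:2@100; bids=[#3:1@103 #2:5@99] asks=[-]
After op 4 [order #4] limit_sell(price=99, qty=6): fills=#3x#4:1@103 #2x#4:5@99; bids=[-] asks=[-]
After op 5 [order #5] limit_sell(price=95, qty=5): fills=none; bids=[-] asks=[#5:5@95]
After op 6 [order #6] limit_sell(price=102, qty=4): fills=none; bids=[-] asks=[#5:5@95 #6:4@102]
After op 7 [order #7] limit_sell(price=105, qty=7): fills=none; bids=[-] asks=[#5:5@95 #6:4@102 #7:7@105]
After op 8 [order #8] limit_buy(price=104, qty=9): fills=#8x#5:5@95 #8x#6:4@102; bids=[-] asks=[#7:7@105]

Answer: 5@99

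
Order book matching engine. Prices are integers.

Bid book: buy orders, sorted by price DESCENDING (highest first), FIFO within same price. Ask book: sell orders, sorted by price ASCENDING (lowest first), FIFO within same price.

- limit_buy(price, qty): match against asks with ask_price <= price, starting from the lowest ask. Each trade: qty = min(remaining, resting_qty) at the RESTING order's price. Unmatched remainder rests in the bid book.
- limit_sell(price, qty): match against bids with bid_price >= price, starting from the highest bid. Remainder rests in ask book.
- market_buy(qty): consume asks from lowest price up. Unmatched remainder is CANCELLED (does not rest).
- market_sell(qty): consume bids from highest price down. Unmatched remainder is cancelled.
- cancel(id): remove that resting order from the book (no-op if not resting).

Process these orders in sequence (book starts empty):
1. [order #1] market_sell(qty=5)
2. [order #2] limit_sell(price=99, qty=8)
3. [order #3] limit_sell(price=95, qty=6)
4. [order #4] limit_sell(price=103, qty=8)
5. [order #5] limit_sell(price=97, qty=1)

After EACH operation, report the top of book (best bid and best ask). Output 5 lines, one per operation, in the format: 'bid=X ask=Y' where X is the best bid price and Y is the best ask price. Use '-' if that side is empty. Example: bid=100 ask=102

Answer: bid=- ask=-
bid=- ask=99
bid=- ask=95
bid=- ask=95
bid=- ask=95

Derivation:
After op 1 [order #1] market_sell(qty=5): fills=none; bids=[-] asks=[-]
After op 2 [order #2] limit_sell(price=99, qty=8): fills=none; bids=[-] asks=[#2:8@99]
After op 3 [order #3] limit_sell(price=95, qty=6): fills=none; bids=[-] asks=[#3:6@95 #2:8@99]
After op 4 [order #4] limit_sell(price=103, qty=8): fills=none; bids=[-] asks=[#3:6@95 #2:8@99 #4:8@103]
After op 5 [order #5] limit_sell(price=97, qty=1): fills=none; bids=[-] asks=[#3:6@95 #5:1@97 #2:8@99 #4:8@103]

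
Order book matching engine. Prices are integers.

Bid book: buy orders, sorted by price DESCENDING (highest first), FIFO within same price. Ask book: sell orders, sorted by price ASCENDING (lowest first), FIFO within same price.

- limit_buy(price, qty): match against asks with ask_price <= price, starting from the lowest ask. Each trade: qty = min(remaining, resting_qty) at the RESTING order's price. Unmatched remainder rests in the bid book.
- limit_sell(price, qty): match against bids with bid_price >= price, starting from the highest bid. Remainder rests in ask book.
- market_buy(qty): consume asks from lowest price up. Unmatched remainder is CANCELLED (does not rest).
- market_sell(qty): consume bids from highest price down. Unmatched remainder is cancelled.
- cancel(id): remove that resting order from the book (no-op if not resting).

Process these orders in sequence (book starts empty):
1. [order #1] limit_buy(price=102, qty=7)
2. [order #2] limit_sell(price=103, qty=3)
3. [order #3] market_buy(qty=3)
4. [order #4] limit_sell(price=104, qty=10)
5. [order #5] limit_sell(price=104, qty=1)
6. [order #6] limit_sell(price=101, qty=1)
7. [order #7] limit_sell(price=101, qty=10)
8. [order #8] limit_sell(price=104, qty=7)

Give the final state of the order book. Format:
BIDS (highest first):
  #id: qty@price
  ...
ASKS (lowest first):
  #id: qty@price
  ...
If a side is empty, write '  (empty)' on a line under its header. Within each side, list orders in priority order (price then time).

Answer: BIDS (highest first):
  (empty)
ASKS (lowest first):
  #7: 4@101
  #4: 10@104
  #5: 1@104
  #8: 7@104

Derivation:
After op 1 [order #1] limit_buy(price=102, qty=7): fills=none; bids=[#1:7@102] asks=[-]
After op 2 [order #2] limit_sell(price=103, qty=3): fills=none; bids=[#1:7@102] asks=[#2:3@103]
After op 3 [order #3] market_buy(qty=3): fills=#3x#2:3@103; bids=[#1:7@102] asks=[-]
After op 4 [order #4] limit_sell(price=104, qty=10): fills=none; bids=[#1:7@102] asks=[#4:10@104]
After op 5 [order #5] limit_sell(price=104, qty=1): fills=none; bids=[#1:7@102] asks=[#4:10@104 #5:1@104]
After op 6 [order #6] limit_sell(price=101, qty=1): fills=#1x#6:1@102; bids=[#1:6@102] asks=[#4:10@104 #5:1@104]
After op 7 [order #7] limit_sell(price=101, qty=10): fills=#1x#7:6@102; bids=[-] asks=[#7:4@101 #4:10@104 #5:1@104]
After op 8 [order #8] limit_sell(price=104, qty=7): fills=none; bids=[-] asks=[#7:4@101 #4:10@104 #5:1@104 #8:7@104]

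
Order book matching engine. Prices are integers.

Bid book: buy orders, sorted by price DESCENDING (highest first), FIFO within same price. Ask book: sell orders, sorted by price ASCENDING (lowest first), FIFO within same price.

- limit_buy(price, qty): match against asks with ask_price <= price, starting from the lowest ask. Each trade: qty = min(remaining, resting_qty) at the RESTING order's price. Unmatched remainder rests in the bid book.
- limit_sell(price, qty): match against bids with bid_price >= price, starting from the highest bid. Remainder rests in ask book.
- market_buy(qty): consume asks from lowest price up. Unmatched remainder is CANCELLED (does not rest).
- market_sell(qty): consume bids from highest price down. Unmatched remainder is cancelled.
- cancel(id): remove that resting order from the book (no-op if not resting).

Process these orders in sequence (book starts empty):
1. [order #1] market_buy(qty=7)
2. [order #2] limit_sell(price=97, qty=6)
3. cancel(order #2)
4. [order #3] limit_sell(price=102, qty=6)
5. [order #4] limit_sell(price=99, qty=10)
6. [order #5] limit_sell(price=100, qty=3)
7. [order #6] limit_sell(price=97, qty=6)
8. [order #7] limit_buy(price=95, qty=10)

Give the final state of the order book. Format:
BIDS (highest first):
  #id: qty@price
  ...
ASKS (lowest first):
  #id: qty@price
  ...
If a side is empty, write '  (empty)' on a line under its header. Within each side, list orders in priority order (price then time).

After op 1 [order #1] market_buy(qty=7): fills=none; bids=[-] asks=[-]
After op 2 [order #2] limit_sell(price=97, qty=6): fills=none; bids=[-] asks=[#2:6@97]
After op 3 cancel(order #2): fills=none; bids=[-] asks=[-]
After op 4 [order #3] limit_sell(price=102, qty=6): fills=none; bids=[-] asks=[#3:6@102]
After op 5 [order #4] limit_sell(price=99, qty=10): fills=none; bids=[-] asks=[#4:10@99 #3:6@102]
After op 6 [order #5] limit_sell(price=100, qty=3): fills=none; bids=[-] asks=[#4:10@99 #5:3@100 #3:6@102]
After op 7 [order #6] limit_sell(price=97, qty=6): fills=none; bids=[-] asks=[#6:6@97 #4:10@99 #5:3@100 #3:6@102]
After op 8 [order #7] limit_buy(price=95, qty=10): fills=none; bids=[#7:10@95] asks=[#6:6@97 #4:10@99 #5:3@100 #3:6@102]

Answer: BIDS (highest first):
  #7: 10@95
ASKS (lowest first):
  #6: 6@97
  #4: 10@99
  #5: 3@100
  #3: 6@102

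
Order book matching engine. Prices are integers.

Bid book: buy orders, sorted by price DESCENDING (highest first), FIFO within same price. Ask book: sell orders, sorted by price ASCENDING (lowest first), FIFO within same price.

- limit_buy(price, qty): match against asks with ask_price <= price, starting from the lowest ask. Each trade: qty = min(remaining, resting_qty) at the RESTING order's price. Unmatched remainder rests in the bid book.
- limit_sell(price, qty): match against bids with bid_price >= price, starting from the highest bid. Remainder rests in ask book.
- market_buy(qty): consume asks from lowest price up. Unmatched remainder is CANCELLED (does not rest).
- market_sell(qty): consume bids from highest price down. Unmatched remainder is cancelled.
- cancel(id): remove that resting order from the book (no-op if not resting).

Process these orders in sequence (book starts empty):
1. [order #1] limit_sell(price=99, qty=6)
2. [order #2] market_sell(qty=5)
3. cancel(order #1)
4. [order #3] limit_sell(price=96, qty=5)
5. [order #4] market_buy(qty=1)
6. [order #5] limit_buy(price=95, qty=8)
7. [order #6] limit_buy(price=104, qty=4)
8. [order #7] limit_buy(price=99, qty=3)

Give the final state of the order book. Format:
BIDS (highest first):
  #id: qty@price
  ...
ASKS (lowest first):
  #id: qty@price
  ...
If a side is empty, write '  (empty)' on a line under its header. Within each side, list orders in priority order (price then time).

After op 1 [order #1] limit_sell(price=99, qty=6): fills=none; bids=[-] asks=[#1:6@99]
After op 2 [order #2] market_sell(qty=5): fills=none; bids=[-] asks=[#1:6@99]
After op 3 cancel(order #1): fills=none; bids=[-] asks=[-]
After op 4 [order #3] limit_sell(price=96, qty=5): fills=none; bids=[-] asks=[#3:5@96]
After op 5 [order #4] market_buy(qty=1): fills=#4x#3:1@96; bids=[-] asks=[#3:4@96]
After op 6 [order #5] limit_buy(price=95, qty=8): fills=none; bids=[#5:8@95] asks=[#3:4@96]
After op 7 [order #6] limit_buy(price=104, qty=4): fills=#6x#3:4@96; bids=[#5:8@95] asks=[-]
After op 8 [order #7] limit_buy(price=99, qty=3): fills=none; bids=[#7:3@99 #5:8@95] asks=[-]

Answer: BIDS (highest first):
  #7: 3@99
  #5: 8@95
ASKS (lowest first):
  (empty)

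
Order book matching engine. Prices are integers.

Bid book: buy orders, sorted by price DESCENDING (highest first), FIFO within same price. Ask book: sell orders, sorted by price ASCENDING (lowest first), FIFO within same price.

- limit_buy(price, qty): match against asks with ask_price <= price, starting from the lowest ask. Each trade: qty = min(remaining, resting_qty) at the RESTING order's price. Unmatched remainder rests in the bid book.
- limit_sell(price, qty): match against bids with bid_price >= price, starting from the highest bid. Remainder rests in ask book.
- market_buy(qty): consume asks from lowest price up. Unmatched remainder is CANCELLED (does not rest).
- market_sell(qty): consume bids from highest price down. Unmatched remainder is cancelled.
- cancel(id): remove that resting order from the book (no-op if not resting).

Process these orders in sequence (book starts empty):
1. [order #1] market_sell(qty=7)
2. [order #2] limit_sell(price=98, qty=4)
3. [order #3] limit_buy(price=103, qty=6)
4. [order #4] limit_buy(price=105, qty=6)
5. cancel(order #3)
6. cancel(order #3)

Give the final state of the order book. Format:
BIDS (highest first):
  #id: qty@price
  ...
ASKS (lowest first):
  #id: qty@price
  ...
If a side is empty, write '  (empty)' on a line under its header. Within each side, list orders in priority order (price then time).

After op 1 [order #1] market_sell(qty=7): fills=none; bids=[-] asks=[-]
After op 2 [order #2] limit_sell(price=98, qty=4): fills=none; bids=[-] asks=[#2:4@98]
After op 3 [order #3] limit_buy(price=103, qty=6): fills=#3x#2:4@98; bids=[#3:2@103] asks=[-]
After op 4 [order #4] limit_buy(price=105, qty=6): fills=none; bids=[#4:6@105 #3:2@103] asks=[-]
After op 5 cancel(order #3): fills=none; bids=[#4:6@105] asks=[-]
After op 6 cancel(order #3): fills=none; bids=[#4:6@105] asks=[-]

Answer: BIDS (highest first):
  #4: 6@105
ASKS (lowest first):
  (empty)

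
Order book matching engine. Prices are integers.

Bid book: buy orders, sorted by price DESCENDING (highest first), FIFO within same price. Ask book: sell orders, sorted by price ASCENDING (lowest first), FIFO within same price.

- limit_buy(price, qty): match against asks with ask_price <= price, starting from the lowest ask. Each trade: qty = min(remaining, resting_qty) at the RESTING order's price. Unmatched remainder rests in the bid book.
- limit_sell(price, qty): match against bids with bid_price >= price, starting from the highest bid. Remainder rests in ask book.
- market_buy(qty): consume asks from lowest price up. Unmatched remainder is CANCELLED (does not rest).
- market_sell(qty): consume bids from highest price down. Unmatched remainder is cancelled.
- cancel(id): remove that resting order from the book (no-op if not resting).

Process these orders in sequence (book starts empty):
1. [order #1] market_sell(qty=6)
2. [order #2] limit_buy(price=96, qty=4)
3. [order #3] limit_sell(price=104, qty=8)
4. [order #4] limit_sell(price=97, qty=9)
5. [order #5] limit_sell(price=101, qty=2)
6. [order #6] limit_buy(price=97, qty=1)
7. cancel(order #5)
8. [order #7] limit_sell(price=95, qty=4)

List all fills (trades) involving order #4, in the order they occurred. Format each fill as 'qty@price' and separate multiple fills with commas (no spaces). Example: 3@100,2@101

Answer: 1@97

Derivation:
After op 1 [order #1] market_sell(qty=6): fills=none; bids=[-] asks=[-]
After op 2 [order #2] limit_buy(price=96, qty=4): fills=none; bids=[#2:4@96] asks=[-]
After op 3 [order #3] limit_sell(price=104, qty=8): fills=none; bids=[#2:4@96] asks=[#3:8@104]
After op 4 [order #4] limit_sell(price=97, qty=9): fills=none; bids=[#2:4@96] asks=[#4:9@97 #3:8@104]
After op 5 [order #5] limit_sell(price=101, qty=2): fills=none; bids=[#2:4@96] asks=[#4:9@97 #5:2@101 #3:8@104]
After op 6 [order #6] limit_buy(price=97, qty=1): fills=#6x#4:1@97; bids=[#2:4@96] asks=[#4:8@97 #5:2@101 #3:8@104]
After op 7 cancel(order #5): fills=none; bids=[#2:4@96] asks=[#4:8@97 #3:8@104]
After op 8 [order #7] limit_sell(price=95, qty=4): fills=#2x#7:4@96; bids=[-] asks=[#4:8@97 #3:8@104]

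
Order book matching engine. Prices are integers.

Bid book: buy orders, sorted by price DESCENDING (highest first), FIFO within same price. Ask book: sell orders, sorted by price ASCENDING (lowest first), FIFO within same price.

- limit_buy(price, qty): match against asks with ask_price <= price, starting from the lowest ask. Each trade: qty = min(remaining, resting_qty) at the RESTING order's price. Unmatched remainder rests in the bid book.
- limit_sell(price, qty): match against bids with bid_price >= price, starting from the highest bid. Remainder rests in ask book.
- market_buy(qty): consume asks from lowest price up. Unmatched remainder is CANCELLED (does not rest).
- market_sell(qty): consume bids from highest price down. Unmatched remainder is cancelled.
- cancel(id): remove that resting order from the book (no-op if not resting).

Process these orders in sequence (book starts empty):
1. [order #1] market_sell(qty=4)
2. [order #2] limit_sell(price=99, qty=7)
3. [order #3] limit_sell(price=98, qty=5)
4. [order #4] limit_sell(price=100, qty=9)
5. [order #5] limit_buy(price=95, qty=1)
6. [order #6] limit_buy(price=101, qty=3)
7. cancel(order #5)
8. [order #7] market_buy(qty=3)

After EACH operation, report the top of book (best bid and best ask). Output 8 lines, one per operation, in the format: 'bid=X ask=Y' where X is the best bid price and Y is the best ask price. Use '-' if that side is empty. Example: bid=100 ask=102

After op 1 [order #1] market_sell(qty=4): fills=none; bids=[-] asks=[-]
After op 2 [order #2] limit_sell(price=99, qty=7): fills=none; bids=[-] asks=[#2:7@99]
After op 3 [order #3] limit_sell(price=98, qty=5): fills=none; bids=[-] asks=[#3:5@98 #2:7@99]
After op 4 [order #4] limit_sell(price=100, qty=9): fills=none; bids=[-] asks=[#3:5@98 #2:7@99 #4:9@100]
After op 5 [order #5] limit_buy(price=95, qty=1): fills=none; bids=[#5:1@95] asks=[#3:5@98 #2:7@99 #4:9@100]
After op 6 [order #6] limit_buy(price=101, qty=3): fills=#6x#3:3@98; bids=[#5:1@95] asks=[#3:2@98 #2:7@99 #4:9@100]
After op 7 cancel(order #5): fills=none; bids=[-] asks=[#3:2@98 #2:7@99 #4:9@100]
After op 8 [order #7] market_buy(qty=3): fills=#7x#3:2@98 #7x#2:1@99; bids=[-] asks=[#2:6@99 #4:9@100]

Answer: bid=- ask=-
bid=- ask=99
bid=- ask=98
bid=- ask=98
bid=95 ask=98
bid=95 ask=98
bid=- ask=98
bid=- ask=99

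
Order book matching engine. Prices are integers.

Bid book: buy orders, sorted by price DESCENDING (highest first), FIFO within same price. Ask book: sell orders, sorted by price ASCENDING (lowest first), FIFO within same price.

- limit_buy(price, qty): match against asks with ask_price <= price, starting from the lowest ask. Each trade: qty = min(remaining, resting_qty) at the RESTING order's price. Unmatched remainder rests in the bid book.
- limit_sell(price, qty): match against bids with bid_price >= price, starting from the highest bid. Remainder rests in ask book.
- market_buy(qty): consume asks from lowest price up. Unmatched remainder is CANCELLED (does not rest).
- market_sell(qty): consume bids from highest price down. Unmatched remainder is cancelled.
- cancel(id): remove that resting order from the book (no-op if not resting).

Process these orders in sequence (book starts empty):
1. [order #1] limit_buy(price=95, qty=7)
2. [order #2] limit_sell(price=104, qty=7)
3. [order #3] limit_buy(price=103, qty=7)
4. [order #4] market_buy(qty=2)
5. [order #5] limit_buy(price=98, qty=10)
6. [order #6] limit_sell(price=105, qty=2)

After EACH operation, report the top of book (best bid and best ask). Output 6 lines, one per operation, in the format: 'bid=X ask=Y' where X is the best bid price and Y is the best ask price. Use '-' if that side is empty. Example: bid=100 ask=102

After op 1 [order #1] limit_buy(price=95, qty=7): fills=none; bids=[#1:7@95] asks=[-]
After op 2 [order #2] limit_sell(price=104, qty=7): fills=none; bids=[#1:7@95] asks=[#2:7@104]
After op 3 [order #3] limit_buy(price=103, qty=7): fills=none; bids=[#3:7@103 #1:7@95] asks=[#2:7@104]
After op 4 [order #4] market_buy(qty=2): fills=#4x#2:2@104; bids=[#3:7@103 #1:7@95] asks=[#2:5@104]
After op 5 [order #5] limit_buy(price=98, qty=10): fills=none; bids=[#3:7@103 #5:10@98 #1:7@95] asks=[#2:5@104]
After op 6 [order #6] limit_sell(price=105, qty=2): fills=none; bids=[#3:7@103 #5:10@98 #1:7@95] asks=[#2:5@104 #6:2@105]

Answer: bid=95 ask=-
bid=95 ask=104
bid=103 ask=104
bid=103 ask=104
bid=103 ask=104
bid=103 ask=104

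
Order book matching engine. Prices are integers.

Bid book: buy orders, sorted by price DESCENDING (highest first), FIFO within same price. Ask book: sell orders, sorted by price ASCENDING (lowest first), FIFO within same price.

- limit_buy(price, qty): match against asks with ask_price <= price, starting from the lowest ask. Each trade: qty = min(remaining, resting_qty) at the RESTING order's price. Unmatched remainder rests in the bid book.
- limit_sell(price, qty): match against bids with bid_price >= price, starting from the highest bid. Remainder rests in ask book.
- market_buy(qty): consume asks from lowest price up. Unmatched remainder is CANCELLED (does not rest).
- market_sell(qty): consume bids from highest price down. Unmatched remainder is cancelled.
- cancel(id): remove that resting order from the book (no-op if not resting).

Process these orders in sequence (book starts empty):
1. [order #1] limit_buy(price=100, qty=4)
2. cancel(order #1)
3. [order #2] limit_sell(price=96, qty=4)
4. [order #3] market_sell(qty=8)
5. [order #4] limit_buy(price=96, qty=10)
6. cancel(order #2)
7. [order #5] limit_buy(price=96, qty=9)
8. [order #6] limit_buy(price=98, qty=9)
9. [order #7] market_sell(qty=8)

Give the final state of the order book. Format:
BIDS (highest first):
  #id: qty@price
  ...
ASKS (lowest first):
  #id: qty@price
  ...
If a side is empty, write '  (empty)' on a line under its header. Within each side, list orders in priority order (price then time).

After op 1 [order #1] limit_buy(price=100, qty=4): fills=none; bids=[#1:4@100] asks=[-]
After op 2 cancel(order #1): fills=none; bids=[-] asks=[-]
After op 3 [order #2] limit_sell(price=96, qty=4): fills=none; bids=[-] asks=[#2:4@96]
After op 4 [order #3] market_sell(qty=8): fills=none; bids=[-] asks=[#2:4@96]
After op 5 [order #4] limit_buy(price=96, qty=10): fills=#4x#2:4@96; bids=[#4:6@96] asks=[-]
After op 6 cancel(order #2): fills=none; bids=[#4:6@96] asks=[-]
After op 7 [order #5] limit_buy(price=96, qty=9): fills=none; bids=[#4:6@96 #5:9@96] asks=[-]
After op 8 [order #6] limit_buy(price=98, qty=9): fills=none; bids=[#6:9@98 #4:6@96 #5:9@96] asks=[-]
After op 9 [order #7] market_sell(qty=8): fills=#6x#7:8@98; bids=[#6:1@98 #4:6@96 #5:9@96] asks=[-]

Answer: BIDS (highest first):
  #6: 1@98
  #4: 6@96
  #5: 9@96
ASKS (lowest first):
  (empty)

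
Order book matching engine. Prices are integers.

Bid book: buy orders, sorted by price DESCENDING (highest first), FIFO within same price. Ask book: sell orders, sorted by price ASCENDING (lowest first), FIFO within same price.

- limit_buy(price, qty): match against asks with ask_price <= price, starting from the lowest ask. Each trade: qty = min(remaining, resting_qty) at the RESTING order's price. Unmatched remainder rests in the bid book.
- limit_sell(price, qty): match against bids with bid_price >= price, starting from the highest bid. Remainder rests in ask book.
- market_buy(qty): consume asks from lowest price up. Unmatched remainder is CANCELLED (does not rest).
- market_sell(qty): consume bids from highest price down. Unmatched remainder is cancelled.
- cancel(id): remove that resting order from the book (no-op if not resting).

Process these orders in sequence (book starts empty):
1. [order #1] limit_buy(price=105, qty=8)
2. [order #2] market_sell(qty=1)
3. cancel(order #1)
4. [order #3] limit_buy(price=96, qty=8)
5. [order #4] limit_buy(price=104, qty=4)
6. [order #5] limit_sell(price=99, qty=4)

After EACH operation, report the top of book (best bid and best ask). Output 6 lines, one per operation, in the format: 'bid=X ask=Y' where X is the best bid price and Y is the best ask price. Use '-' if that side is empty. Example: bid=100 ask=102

Answer: bid=105 ask=-
bid=105 ask=-
bid=- ask=-
bid=96 ask=-
bid=104 ask=-
bid=96 ask=-

Derivation:
After op 1 [order #1] limit_buy(price=105, qty=8): fills=none; bids=[#1:8@105] asks=[-]
After op 2 [order #2] market_sell(qty=1): fills=#1x#2:1@105; bids=[#1:7@105] asks=[-]
After op 3 cancel(order #1): fills=none; bids=[-] asks=[-]
After op 4 [order #3] limit_buy(price=96, qty=8): fills=none; bids=[#3:8@96] asks=[-]
After op 5 [order #4] limit_buy(price=104, qty=4): fills=none; bids=[#4:4@104 #3:8@96] asks=[-]
After op 6 [order #5] limit_sell(price=99, qty=4): fills=#4x#5:4@104; bids=[#3:8@96] asks=[-]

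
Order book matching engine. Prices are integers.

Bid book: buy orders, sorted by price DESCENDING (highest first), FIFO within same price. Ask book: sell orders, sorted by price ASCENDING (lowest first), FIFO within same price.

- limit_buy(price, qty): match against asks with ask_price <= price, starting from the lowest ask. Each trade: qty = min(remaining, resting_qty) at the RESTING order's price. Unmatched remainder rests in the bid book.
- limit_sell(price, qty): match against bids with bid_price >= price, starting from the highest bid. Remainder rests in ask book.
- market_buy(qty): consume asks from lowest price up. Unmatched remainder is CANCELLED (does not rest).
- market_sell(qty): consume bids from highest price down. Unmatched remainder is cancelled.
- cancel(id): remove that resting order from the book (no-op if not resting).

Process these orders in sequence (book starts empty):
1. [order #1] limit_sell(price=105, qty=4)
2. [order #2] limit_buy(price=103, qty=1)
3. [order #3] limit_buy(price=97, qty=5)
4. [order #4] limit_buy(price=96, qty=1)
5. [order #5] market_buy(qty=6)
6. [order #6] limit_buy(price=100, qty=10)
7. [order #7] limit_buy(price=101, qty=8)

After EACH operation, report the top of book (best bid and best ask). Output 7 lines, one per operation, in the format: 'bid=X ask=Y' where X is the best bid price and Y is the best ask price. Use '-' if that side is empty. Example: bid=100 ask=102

After op 1 [order #1] limit_sell(price=105, qty=4): fills=none; bids=[-] asks=[#1:4@105]
After op 2 [order #2] limit_buy(price=103, qty=1): fills=none; bids=[#2:1@103] asks=[#1:4@105]
After op 3 [order #3] limit_buy(price=97, qty=5): fills=none; bids=[#2:1@103 #3:5@97] asks=[#1:4@105]
After op 4 [order #4] limit_buy(price=96, qty=1): fills=none; bids=[#2:1@103 #3:5@97 #4:1@96] asks=[#1:4@105]
After op 5 [order #5] market_buy(qty=6): fills=#5x#1:4@105; bids=[#2:1@103 #3:5@97 #4:1@96] asks=[-]
After op 6 [order #6] limit_buy(price=100, qty=10): fills=none; bids=[#2:1@103 #6:10@100 #3:5@97 #4:1@96] asks=[-]
After op 7 [order #7] limit_buy(price=101, qty=8): fills=none; bids=[#2:1@103 #7:8@101 #6:10@100 #3:5@97 #4:1@96] asks=[-]

Answer: bid=- ask=105
bid=103 ask=105
bid=103 ask=105
bid=103 ask=105
bid=103 ask=-
bid=103 ask=-
bid=103 ask=-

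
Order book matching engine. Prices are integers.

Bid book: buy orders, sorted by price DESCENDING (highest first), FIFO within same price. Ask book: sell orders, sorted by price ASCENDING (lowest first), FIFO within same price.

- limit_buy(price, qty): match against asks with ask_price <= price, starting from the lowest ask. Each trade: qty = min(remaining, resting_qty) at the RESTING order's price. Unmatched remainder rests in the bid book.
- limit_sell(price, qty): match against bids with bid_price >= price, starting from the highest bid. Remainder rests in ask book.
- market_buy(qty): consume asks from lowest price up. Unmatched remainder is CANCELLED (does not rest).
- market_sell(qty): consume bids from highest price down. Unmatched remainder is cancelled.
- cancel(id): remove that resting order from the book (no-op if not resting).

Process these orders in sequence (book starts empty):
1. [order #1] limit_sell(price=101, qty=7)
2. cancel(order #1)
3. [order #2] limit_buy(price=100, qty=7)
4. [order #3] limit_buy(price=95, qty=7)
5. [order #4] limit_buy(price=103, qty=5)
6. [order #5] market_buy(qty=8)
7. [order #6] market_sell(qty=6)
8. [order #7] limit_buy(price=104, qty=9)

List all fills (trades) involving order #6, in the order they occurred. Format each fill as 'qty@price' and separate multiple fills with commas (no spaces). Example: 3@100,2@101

After op 1 [order #1] limit_sell(price=101, qty=7): fills=none; bids=[-] asks=[#1:7@101]
After op 2 cancel(order #1): fills=none; bids=[-] asks=[-]
After op 3 [order #2] limit_buy(price=100, qty=7): fills=none; bids=[#2:7@100] asks=[-]
After op 4 [order #3] limit_buy(price=95, qty=7): fills=none; bids=[#2:7@100 #3:7@95] asks=[-]
After op 5 [order #4] limit_buy(price=103, qty=5): fills=none; bids=[#4:5@103 #2:7@100 #3:7@95] asks=[-]
After op 6 [order #5] market_buy(qty=8): fills=none; bids=[#4:5@103 #2:7@100 #3:7@95] asks=[-]
After op 7 [order #6] market_sell(qty=6): fills=#4x#6:5@103 #2x#6:1@100; bids=[#2:6@100 #3:7@95] asks=[-]
After op 8 [order #7] limit_buy(price=104, qty=9): fills=none; bids=[#7:9@104 #2:6@100 #3:7@95] asks=[-]

Answer: 5@103,1@100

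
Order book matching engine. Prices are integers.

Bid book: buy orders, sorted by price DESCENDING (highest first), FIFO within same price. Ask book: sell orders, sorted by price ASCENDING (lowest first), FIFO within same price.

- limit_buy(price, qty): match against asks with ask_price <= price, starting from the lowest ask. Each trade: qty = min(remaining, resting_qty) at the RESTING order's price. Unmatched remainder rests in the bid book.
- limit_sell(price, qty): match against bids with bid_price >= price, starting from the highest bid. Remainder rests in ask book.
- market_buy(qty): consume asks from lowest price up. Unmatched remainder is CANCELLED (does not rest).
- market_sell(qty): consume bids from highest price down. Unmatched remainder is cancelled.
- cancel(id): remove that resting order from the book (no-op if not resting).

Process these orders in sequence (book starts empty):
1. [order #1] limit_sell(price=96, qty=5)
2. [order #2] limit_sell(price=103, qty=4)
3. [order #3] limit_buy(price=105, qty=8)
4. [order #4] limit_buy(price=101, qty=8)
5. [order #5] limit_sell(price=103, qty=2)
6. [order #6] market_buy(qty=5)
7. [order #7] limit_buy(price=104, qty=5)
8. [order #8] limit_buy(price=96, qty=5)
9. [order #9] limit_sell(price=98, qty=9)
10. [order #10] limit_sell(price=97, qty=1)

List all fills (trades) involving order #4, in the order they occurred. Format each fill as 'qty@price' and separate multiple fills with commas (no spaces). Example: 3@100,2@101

After op 1 [order #1] limit_sell(price=96, qty=5): fills=none; bids=[-] asks=[#1:5@96]
After op 2 [order #2] limit_sell(price=103, qty=4): fills=none; bids=[-] asks=[#1:5@96 #2:4@103]
After op 3 [order #3] limit_buy(price=105, qty=8): fills=#3x#1:5@96 #3x#2:3@103; bids=[-] asks=[#2:1@103]
After op 4 [order #4] limit_buy(price=101, qty=8): fills=none; bids=[#4:8@101] asks=[#2:1@103]
After op 5 [order #5] limit_sell(price=103, qty=2): fills=none; bids=[#4:8@101] asks=[#2:1@103 #5:2@103]
After op 6 [order #6] market_buy(qty=5): fills=#6x#2:1@103 #6x#5:2@103; bids=[#4:8@101] asks=[-]
After op 7 [order #7] limit_buy(price=104, qty=5): fills=none; bids=[#7:5@104 #4:8@101] asks=[-]
After op 8 [order #8] limit_buy(price=96, qty=5): fills=none; bids=[#7:5@104 #4:8@101 #8:5@96] asks=[-]
After op 9 [order #9] limit_sell(price=98, qty=9): fills=#7x#9:5@104 #4x#9:4@101; bids=[#4:4@101 #8:5@96] asks=[-]
After op 10 [order #10] limit_sell(price=97, qty=1): fills=#4x#10:1@101; bids=[#4:3@101 #8:5@96] asks=[-]

Answer: 4@101,1@101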